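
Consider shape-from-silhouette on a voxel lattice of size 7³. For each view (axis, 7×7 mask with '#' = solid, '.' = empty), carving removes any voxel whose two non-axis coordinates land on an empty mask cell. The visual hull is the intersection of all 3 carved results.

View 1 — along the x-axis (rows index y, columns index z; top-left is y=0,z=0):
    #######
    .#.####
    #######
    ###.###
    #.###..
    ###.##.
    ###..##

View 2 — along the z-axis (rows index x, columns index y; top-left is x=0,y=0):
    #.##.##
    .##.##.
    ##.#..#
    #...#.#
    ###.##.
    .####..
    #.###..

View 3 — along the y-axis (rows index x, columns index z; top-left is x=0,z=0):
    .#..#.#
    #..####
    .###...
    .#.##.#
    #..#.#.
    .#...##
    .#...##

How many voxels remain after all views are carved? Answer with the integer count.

|visual hull| = 75

start: 7×7×7 = 343 voxels
step 1: project along x, AND mask (39/49) → |grid| = 273
step 2: project along z, AND mask (29/49) → |grid| = 164
step 3: project along y, AND mask (24/49) → |grid| = 75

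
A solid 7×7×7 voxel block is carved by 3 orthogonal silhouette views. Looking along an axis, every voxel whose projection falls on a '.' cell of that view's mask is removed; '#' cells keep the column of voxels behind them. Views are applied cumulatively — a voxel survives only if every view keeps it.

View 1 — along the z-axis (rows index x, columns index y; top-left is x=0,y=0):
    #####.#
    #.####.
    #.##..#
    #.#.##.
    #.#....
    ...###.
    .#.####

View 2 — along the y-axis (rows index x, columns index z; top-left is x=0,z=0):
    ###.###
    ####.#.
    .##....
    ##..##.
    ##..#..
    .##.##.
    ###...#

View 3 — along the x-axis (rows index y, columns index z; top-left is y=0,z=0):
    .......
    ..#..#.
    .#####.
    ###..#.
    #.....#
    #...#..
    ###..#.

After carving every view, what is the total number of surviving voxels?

remaining voxels: 54

before carving: 343 voxels (7×7×7)
after view 1 [z-axis, 29 of 49 cells solid] → remaining = 203
after view 2 [y-axis, 28 of 49 cells solid] → remaining = 123
after view 3 [x-axis, 19 of 49 cells solid] → remaining = 54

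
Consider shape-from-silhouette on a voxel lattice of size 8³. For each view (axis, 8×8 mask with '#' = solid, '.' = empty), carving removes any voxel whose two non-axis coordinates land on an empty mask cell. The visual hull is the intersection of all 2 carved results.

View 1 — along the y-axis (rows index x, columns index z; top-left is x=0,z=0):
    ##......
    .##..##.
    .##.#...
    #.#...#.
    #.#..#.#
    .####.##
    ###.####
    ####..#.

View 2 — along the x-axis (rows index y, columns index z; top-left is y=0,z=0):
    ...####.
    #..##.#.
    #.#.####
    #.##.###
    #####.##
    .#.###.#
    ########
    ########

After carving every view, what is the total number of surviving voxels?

voxel count = 195

start: 8×8×8 = 512 voxels
V1 y: intersect with XZ mask (34 set) -- 272 left
V2 x: intersect with YZ mask (48 set) -- 195 left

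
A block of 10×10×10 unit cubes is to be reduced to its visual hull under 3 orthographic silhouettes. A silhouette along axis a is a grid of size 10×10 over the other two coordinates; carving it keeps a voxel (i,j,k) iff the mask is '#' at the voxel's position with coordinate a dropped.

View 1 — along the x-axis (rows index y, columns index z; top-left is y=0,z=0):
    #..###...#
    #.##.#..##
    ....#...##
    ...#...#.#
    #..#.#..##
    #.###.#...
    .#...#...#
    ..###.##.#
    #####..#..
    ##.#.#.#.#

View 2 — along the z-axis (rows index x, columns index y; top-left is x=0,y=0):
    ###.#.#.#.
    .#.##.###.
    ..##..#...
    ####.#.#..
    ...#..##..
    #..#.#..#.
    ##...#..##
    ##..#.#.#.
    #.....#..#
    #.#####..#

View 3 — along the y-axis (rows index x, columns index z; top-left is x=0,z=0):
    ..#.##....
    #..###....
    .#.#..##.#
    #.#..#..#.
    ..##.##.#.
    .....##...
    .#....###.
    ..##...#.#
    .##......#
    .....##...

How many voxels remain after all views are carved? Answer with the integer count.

72 voxels

initial block: 10^3 = 1000
carve view 1 (along x, YZ-mask fill 48/100): 480 voxels remain
carve view 2 (along z, XY-mask fill 48/100): 222 voxels remain
carve view 3 (along y, XZ-mask fill 36/100): 72 voxels remain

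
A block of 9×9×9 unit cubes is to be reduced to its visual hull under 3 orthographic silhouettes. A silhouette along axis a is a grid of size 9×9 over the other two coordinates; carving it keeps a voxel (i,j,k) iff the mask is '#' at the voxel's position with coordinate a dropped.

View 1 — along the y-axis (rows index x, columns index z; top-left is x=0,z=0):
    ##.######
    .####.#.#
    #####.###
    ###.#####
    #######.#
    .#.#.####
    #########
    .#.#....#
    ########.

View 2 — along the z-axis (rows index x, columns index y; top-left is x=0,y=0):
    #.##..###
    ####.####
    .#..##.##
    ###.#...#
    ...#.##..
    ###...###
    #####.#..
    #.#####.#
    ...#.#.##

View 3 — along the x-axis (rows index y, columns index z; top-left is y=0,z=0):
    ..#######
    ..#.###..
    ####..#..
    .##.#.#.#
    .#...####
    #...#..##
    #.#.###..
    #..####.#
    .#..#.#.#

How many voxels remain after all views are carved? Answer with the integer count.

start: 9×9×9 = 729 voxels
[1] y-view keeps 64 columns → grid now 576
[2] z-view keeps 50 columns → grid now 343
[3] x-view keeps 45 columns → grid now 190

190 voxels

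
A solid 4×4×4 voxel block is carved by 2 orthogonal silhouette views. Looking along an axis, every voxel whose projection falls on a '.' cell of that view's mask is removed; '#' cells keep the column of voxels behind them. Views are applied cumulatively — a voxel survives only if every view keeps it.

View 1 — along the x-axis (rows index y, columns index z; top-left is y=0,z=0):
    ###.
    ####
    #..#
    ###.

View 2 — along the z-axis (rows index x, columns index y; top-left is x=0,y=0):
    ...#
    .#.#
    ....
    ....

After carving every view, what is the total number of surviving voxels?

start: 4×4×4 = 64 voxels
[1] x-view keeps 12 columns → grid now 48
[2] z-view keeps 3 columns → grid now 10

remaining voxels: 10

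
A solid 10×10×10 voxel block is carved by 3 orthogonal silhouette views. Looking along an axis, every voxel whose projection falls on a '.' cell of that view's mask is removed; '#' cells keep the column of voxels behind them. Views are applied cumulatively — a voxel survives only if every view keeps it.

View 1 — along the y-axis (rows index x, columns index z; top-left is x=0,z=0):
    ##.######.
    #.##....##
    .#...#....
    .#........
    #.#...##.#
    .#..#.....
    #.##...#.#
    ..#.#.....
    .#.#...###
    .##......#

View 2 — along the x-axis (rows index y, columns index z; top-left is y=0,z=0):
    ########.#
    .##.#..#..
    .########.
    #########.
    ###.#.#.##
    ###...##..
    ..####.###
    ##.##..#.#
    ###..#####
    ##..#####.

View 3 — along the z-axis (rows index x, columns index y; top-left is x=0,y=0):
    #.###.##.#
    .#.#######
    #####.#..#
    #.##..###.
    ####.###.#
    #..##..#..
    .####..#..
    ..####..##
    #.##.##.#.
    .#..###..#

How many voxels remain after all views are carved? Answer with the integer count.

before carving: 1000 voxels (10×10×10)
  1. axis=1 (XZ plane), |mask|=38  ⇒  voxels=380
  2. axis=0 (YZ plane), |mask|=70  ⇒  voxels=271
  3. axis=2 (XY plane), |mask|=62  ⇒  voxels=176

voxel count = 176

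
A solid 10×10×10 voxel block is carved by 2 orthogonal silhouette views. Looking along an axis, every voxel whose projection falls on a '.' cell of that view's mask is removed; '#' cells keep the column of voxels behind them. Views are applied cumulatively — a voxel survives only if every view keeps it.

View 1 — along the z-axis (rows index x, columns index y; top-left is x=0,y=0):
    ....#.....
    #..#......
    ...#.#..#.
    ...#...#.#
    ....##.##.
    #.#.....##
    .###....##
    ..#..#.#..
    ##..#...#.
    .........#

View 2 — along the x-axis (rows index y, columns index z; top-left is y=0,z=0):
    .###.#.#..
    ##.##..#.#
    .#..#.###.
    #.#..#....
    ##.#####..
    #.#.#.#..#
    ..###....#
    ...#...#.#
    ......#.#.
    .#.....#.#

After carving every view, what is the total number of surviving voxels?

start: 10×10×10 = 1000 voxels
[1] z-view keeps 30 columns → grid now 300
[2] x-view keeps 43 columns → grid now 121

121 voxels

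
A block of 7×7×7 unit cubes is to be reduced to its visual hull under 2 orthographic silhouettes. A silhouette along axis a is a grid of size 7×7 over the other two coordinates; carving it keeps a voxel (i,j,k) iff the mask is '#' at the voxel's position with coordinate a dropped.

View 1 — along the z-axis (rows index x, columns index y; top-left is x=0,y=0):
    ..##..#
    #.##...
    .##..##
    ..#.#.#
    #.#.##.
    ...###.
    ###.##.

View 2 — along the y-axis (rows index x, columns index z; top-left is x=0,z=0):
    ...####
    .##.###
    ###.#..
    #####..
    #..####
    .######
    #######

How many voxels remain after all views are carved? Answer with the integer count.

full grid |V| = 343
V1 z: intersect with XY mask (25 set) -- 175 left
V2 y: intersect with XZ mask (36 set) -- 131 left

voxel count = 131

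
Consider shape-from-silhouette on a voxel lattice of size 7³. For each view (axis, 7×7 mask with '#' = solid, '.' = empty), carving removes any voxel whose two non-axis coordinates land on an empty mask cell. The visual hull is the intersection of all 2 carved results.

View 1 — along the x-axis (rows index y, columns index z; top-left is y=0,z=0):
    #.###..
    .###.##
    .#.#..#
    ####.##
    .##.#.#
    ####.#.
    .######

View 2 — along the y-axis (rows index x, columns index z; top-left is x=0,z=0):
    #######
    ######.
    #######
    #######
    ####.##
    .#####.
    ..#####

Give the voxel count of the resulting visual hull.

remaining voxels: 206

full grid |V| = 343
V1 x: intersect with YZ mask (33 set) -- 231 left
V2 y: intersect with XZ mask (43 set) -- 206 left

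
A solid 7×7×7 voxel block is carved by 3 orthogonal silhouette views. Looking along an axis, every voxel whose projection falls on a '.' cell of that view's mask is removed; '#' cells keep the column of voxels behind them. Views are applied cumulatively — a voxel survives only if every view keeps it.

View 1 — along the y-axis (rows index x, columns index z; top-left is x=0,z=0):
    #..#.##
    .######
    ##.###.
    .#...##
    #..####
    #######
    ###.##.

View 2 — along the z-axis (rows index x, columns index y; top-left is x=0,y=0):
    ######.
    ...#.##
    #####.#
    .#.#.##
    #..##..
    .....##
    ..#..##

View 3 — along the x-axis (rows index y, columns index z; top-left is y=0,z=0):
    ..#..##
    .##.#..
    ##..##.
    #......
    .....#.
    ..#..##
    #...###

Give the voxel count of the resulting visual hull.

before carving: 343 voxels (7×7×7)
  1. axis=1 (XZ plane), |mask|=35  ⇒  voxels=245
  2. axis=2 (XY plane), |mask|=27  ⇒  voxels=128
  3. axis=0 (YZ plane), |mask|=19  ⇒  voxels=51

remaining voxels: 51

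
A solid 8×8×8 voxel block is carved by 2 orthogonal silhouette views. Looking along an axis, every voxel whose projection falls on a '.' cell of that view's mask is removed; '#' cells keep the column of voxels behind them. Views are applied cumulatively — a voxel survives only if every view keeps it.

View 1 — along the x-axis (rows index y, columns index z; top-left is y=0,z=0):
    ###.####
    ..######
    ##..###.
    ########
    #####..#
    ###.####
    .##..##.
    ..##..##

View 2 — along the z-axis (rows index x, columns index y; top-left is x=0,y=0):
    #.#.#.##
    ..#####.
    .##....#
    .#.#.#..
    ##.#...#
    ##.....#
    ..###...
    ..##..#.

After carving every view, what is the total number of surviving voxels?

full grid |V| = 512
after view 1 [x-axis, 47 of 64 cells solid] → remaining = 376
after view 2 [z-axis, 29 of 64 cells solid] → remaining = 170

170 voxels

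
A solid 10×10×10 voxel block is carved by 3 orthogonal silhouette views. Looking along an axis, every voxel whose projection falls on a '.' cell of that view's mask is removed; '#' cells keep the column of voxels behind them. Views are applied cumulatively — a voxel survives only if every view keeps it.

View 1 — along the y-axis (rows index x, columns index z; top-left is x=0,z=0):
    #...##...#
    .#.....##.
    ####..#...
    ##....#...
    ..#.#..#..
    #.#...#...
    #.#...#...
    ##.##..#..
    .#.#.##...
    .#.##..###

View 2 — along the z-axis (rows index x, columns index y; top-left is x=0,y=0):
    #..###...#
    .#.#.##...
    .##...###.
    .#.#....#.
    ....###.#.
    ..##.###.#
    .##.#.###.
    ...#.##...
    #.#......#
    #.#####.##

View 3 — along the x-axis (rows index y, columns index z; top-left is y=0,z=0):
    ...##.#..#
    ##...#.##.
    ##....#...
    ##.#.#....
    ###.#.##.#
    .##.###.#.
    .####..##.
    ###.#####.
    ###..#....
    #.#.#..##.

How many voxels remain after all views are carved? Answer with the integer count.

before carving: 1000 voxels (10×10×10)
after view 1 [y-axis, 39 of 100 cells solid] → remaining = 390
after view 2 [z-axis, 47 of 100 cells solid] → remaining = 189
after view 3 [x-axis, 52 of 100 cells solid] → remaining = 108

voxel count = 108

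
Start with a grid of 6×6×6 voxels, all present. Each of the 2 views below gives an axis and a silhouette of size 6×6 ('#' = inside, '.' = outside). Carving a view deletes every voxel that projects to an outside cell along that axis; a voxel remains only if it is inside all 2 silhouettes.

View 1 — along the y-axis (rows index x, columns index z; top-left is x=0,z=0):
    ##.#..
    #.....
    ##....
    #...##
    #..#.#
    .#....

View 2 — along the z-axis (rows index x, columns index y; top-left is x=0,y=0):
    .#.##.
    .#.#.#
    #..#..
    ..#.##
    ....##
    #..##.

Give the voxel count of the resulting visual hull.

voxel count = 34

initial block: 6^3 = 216
  1. axis=1 (XZ plane), |mask|=13  ⇒  voxels=78
  2. axis=2 (XY plane), |mask|=16  ⇒  voxels=34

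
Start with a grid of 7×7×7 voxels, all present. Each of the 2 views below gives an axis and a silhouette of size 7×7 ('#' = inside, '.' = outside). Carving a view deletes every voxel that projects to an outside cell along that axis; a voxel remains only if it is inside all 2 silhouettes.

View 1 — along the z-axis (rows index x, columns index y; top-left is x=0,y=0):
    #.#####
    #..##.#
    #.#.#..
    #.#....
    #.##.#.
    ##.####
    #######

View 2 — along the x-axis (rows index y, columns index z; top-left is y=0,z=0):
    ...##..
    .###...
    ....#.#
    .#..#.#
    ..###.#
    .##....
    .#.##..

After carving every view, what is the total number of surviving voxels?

before carving: 343 voxels (7×7×7)
after view 1 [z-axis, 32 of 49 cells solid] → remaining = 224
after view 2 [x-axis, 19 of 49 cells solid] → remaining = 85

remaining voxels: 85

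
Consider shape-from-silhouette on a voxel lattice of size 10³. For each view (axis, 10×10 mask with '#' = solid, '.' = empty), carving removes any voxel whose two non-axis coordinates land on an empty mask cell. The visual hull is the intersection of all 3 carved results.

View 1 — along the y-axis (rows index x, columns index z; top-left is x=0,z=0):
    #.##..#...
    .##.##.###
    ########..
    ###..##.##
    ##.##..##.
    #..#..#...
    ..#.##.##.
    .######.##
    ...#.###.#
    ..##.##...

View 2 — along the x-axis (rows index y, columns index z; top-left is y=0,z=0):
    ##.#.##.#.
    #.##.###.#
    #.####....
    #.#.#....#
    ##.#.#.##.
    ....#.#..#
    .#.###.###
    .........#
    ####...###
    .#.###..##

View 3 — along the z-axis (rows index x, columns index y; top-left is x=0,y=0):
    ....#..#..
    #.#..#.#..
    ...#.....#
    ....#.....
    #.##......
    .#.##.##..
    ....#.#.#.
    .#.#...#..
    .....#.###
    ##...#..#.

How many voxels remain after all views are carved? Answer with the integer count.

before carving: 1000 voxels (10×10×10)
step 1: project along y, AND mask (57/100) → |grid| = 570
step 2: project along x, AND mask (52/100) → |grid| = 293
step 3: project along z, AND mask (31/100) → |grid| = 76

76 voxels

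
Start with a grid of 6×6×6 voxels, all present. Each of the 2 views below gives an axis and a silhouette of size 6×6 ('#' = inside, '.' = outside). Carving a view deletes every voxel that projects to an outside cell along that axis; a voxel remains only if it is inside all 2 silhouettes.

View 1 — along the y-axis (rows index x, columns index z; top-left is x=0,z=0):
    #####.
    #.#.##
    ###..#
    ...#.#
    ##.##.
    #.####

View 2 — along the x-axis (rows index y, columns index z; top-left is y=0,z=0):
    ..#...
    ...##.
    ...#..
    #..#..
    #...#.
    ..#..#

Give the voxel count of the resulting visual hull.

full grid |V| = 216
[1] y-view keeps 24 columns → grid now 144
[2] x-view keeps 10 columns → grid now 42

remaining voxels: 42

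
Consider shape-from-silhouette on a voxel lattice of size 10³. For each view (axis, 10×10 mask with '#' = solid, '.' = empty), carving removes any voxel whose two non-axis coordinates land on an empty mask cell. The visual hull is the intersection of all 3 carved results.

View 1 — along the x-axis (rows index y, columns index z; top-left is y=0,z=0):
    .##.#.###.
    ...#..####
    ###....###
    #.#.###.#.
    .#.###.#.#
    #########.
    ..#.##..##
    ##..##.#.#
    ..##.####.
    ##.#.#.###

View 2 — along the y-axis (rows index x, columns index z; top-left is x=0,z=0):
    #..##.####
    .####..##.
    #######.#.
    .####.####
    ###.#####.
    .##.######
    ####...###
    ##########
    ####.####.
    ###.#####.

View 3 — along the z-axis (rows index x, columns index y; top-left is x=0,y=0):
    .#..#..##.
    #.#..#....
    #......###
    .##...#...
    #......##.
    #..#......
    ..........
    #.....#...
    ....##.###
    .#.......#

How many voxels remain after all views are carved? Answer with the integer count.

initial block: 10^3 = 1000
  1. axis=0 (YZ plane), |mask|=62  ⇒  voxels=620
  2. axis=1 (XZ plane), |mask|=78  ⇒  voxels=490
  3. axis=2 (XY plane), |mask|=28  ⇒  voxels=139

|visual hull| = 139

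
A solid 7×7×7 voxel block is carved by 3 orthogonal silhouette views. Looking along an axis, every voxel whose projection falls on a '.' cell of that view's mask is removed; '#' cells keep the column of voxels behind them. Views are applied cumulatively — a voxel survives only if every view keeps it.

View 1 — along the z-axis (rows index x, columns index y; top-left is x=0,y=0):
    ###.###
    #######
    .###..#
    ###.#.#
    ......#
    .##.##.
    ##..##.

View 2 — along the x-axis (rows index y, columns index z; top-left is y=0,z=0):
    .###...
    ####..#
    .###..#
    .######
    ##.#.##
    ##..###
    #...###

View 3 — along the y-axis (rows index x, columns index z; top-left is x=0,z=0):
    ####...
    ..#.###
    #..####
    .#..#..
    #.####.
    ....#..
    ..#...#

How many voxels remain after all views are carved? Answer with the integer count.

initial block: 7^3 = 343
[1] z-view keeps 31 columns → grid now 217
[2] x-view keeps 32 columns → grid now 139
[3] y-view keeps 23 columns → grid now 60

voxel count = 60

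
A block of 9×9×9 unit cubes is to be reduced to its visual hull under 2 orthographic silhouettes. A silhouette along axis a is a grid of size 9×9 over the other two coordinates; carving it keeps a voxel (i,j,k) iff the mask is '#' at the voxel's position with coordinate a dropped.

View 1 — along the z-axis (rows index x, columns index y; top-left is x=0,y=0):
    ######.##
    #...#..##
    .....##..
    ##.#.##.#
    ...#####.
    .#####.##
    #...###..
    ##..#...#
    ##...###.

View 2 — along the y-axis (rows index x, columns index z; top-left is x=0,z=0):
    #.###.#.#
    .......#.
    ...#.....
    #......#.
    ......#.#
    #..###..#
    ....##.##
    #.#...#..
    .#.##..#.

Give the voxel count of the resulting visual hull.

voxel count = 159

initial block: 9^3 = 729
V1 z: intersect with XY mask (45 set) -- 405 left
V2 y: intersect with XZ mask (28 set) -- 159 left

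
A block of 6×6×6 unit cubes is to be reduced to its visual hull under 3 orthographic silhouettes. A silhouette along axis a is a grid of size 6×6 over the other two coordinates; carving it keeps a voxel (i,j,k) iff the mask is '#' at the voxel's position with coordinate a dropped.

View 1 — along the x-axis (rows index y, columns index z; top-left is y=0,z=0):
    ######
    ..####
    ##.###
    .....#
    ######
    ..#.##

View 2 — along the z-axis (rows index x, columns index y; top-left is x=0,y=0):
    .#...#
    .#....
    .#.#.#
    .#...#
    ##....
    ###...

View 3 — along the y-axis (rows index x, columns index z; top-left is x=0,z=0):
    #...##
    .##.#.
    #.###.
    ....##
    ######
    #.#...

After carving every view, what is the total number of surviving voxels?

initial block: 6^3 = 216
[1] x-view keeps 25 columns → grid now 150
[2] z-view keeps 13 columns → grid now 51
[3] y-view keeps 20 columns → grid now 29

29 voxels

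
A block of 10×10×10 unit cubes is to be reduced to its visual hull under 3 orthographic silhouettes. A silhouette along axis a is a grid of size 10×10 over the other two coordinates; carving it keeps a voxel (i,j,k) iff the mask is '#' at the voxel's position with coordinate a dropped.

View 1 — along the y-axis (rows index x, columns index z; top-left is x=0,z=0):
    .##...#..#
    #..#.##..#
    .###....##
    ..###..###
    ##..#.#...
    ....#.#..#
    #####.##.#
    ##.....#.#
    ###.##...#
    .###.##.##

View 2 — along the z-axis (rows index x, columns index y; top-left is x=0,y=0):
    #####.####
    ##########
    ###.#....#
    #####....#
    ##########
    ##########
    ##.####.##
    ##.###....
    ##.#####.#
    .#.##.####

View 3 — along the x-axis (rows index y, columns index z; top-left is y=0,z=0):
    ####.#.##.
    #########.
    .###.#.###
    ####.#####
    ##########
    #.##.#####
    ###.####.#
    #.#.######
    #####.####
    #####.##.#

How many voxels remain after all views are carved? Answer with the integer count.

voxel count = 331

start: 10×10×10 = 1000 voxels
  1. axis=1 (XZ plane), |mask|=52  ⇒  voxels=520
  2. axis=2 (XY plane), |mask|=78  ⇒  voxels=398
  3. axis=0 (YZ plane), |mask|=83  ⇒  voxels=331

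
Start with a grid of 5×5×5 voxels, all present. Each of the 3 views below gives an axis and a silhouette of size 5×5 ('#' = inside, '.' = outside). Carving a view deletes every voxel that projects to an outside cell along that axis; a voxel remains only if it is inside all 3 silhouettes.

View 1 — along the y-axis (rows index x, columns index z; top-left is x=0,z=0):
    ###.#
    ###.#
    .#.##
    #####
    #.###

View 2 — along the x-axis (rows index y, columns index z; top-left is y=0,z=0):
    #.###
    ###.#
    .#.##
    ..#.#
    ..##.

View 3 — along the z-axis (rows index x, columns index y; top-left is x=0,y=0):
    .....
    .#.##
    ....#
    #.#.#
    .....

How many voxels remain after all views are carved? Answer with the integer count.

voxel count = 17

initial block: 5^3 = 125
step 1: project along y, AND mask (20/25) → |grid| = 100
step 2: project along x, AND mask (15/25) → |grid| = 61
step 3: project along z, AND mask (7/25) → |grid| = 17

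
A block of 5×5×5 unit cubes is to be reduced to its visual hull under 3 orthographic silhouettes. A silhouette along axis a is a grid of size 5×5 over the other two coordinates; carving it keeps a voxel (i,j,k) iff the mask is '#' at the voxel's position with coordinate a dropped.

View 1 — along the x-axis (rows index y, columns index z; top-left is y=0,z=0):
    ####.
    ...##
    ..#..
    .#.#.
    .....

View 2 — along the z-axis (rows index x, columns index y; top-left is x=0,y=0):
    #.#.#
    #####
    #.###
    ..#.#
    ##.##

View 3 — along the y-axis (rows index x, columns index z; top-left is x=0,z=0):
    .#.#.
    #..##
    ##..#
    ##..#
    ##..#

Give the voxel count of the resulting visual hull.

before carving: 125 voxels (5×5×5)
V1 x: intersect with YZ mask (9 set) -- 45 left
V2 z: intersect with XY mask (18 set) -- 30 left
V3 y: intersect with XZ mask (14 set) -- 14 left

remaining voxels: 14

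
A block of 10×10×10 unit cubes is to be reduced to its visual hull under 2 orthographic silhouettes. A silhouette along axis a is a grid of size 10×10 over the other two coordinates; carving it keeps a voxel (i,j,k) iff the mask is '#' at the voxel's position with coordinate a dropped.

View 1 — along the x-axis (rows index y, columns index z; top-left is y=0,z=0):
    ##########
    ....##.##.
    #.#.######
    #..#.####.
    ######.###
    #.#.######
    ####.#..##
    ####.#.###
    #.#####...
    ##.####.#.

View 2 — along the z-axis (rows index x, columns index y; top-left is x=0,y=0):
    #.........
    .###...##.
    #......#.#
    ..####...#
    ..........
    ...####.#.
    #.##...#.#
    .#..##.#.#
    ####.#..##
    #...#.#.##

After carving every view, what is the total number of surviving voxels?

304 voxels

initial block: 10^3 = 1000
V1 x: intersect with YZ mask (73 set) -- 730 left
V2 z: intersect with XY mask (41 set) -- 304 left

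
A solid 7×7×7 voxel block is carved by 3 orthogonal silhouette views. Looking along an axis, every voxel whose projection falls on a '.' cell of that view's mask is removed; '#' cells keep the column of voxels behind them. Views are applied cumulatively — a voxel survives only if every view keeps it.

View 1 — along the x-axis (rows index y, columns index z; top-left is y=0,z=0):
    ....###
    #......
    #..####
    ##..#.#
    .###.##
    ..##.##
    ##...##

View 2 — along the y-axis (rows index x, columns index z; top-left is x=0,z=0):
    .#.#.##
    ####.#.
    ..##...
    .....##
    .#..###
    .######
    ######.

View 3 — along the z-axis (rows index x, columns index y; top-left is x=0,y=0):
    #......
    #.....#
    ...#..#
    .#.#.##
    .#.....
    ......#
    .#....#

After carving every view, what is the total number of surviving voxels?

18 voxels

full grid |V| = 343
carve view 1 (along x, YZ-mask fill 26/49): 182 voxels remain
carve view 2 (along y, XZ-mask fill 29/49): 109 voxels remain
carve view 3 (along z, XY-mask fill 13/49): 18 voxels remain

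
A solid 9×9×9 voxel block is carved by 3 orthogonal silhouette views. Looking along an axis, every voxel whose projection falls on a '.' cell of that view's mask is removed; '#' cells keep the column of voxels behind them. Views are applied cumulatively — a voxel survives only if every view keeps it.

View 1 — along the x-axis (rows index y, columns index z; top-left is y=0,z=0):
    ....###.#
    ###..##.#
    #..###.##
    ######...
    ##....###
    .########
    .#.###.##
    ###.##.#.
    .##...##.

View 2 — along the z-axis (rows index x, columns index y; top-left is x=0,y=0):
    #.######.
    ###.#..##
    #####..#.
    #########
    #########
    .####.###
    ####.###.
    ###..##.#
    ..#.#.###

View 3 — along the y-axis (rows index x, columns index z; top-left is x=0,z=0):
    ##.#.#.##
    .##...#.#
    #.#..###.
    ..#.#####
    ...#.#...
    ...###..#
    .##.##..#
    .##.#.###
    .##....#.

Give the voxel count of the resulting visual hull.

voxel count = 187

initial block: 9^3 = 729
V1 x: intersect with YZ mask (51 set) -- 459 left
V2 z: intersect with XY mask (62 set) -- 349 left
V3 y: intersect with XZ mask (41 set) -- 187 left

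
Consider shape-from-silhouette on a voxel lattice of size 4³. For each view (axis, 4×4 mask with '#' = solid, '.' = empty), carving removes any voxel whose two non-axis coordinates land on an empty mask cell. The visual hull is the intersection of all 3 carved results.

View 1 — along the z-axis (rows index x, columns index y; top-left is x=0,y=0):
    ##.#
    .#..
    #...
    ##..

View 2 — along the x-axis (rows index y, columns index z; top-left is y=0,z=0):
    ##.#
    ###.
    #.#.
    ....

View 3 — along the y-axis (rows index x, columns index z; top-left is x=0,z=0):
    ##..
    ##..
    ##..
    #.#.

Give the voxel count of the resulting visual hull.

before carving: 64 voxels (4×4×4)
V1 z: intersect with XY mask (7 set) -- 28 left
V2 x: intersect with YZ mask (8 set) -- 18 left
V3 y: intersect with XZ mask (8 set) -- 11 left

voxel count = 11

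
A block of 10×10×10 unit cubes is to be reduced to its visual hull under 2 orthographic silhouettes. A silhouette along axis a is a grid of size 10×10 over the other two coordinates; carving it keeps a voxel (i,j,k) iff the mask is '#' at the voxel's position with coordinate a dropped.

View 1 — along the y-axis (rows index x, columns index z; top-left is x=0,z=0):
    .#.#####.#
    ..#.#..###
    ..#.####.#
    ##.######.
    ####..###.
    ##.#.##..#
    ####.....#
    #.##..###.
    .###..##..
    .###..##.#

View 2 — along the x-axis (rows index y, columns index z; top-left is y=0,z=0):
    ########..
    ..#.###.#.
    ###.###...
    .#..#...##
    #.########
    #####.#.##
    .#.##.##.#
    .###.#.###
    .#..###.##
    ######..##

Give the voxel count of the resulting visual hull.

400 voxels

full grid |V| = 1000
[1] y-view keeps 61 columns → grid now 610
[2] x-view keeps 67 columns → grid now 400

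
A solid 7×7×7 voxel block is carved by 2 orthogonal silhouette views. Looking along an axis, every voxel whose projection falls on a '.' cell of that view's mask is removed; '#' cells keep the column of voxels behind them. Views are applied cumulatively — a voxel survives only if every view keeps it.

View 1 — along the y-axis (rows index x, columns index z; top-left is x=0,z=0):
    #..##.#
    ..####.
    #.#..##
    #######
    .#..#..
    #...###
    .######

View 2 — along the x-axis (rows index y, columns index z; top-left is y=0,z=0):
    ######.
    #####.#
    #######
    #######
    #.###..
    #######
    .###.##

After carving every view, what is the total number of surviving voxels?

|visual hull| = 184

before carving: 343 voxels (7×7×7)
after view 1 [y-axis, 31 of 49 cells solid] → remaining = 217
after view 2 [x-axis, 42 of 49 cells solid] → remaining = 184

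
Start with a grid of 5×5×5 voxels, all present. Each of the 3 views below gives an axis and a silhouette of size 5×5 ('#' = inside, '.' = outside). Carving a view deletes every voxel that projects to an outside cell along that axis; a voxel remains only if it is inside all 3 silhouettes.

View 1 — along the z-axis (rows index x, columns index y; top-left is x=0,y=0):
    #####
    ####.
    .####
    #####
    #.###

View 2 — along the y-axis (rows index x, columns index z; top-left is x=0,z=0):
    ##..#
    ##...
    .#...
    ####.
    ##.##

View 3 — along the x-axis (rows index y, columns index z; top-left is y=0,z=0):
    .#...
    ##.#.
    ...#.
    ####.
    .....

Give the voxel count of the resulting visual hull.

initial block: 5^3 = 125
V1 z: intersect with XY mask (22 set) -- 110 left
V2 y: intersect with XZ mask (14 set) -- 63 left
V3 x: intersect with YZ mask (9 set) -- 26 left

remaining voxels: 26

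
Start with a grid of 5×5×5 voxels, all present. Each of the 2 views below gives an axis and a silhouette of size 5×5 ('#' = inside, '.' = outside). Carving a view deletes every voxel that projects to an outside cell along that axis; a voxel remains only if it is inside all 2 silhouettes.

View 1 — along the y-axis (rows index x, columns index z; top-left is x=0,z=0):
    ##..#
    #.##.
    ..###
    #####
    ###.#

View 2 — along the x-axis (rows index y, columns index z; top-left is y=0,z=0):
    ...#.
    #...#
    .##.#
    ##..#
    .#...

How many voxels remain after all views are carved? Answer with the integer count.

full grid |V| = 125
[1] y-view keeps 18 columns → grid now 90
[2] x-view keeps 10 columns → grid now 36

remaining voxels: 36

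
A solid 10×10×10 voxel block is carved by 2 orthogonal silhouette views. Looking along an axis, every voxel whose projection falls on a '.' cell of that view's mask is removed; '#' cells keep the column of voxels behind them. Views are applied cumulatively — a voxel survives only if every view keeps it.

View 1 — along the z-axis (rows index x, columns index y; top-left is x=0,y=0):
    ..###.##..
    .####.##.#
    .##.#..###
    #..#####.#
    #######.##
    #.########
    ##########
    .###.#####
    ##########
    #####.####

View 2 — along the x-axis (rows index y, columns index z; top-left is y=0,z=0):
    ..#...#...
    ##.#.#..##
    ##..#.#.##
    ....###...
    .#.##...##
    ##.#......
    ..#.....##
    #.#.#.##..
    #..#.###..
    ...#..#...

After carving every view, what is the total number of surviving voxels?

initial block: 10^3 = 1000
step 1: project along z, AND mask (80/100) → |grid| = 800
step 2: project along x, AND mask (40/100) → |grid| = 323

|visual hull| = 323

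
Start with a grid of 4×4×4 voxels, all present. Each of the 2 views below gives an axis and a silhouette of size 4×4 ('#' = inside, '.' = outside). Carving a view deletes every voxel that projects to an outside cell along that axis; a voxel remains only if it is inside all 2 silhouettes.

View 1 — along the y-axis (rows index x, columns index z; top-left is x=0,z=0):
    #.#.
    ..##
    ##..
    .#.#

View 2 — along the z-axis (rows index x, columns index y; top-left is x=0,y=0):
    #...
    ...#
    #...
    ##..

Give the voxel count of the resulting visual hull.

10 voxels

start: 4×4×4 = 64 voxels
V1 y: intersect with XZ mask (8 set) -- 32 left
V2 z: intersect with XY mask (5 set) -- 10 left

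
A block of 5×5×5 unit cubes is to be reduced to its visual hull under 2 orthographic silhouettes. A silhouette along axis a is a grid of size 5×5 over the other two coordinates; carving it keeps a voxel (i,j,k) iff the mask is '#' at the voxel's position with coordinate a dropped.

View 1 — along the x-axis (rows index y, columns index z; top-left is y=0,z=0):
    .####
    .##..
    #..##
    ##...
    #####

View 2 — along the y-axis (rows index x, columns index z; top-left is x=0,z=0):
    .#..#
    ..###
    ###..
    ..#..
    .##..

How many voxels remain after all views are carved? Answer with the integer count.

voxel count = 36

initial block: 5^3 = 125
  1. axis=0 (YZ plane), |mask|=16  ⇒  voxels=80
  2. axis=1 (XZ plane), |mask|=11  ⇒  voxels=36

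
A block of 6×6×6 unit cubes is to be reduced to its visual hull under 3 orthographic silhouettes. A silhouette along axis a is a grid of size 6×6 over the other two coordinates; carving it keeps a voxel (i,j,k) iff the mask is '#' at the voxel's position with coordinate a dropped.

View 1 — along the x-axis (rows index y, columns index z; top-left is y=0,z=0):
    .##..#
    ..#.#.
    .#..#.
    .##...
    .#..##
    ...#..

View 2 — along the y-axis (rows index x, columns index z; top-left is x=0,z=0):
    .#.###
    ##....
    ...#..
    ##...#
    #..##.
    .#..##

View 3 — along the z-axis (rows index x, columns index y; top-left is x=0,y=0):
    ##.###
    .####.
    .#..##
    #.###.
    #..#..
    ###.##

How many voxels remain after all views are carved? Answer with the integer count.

full grid |V| = 216
after view 1 [x-axis, 13 of 36 cells solid] → remaining = 78
after view 2 [y-axis, 16 of 36 cells solid] → remaining = 34
after view 3 [z-axis, 23 of 36 cells solid] → remaining = 26

26 voxels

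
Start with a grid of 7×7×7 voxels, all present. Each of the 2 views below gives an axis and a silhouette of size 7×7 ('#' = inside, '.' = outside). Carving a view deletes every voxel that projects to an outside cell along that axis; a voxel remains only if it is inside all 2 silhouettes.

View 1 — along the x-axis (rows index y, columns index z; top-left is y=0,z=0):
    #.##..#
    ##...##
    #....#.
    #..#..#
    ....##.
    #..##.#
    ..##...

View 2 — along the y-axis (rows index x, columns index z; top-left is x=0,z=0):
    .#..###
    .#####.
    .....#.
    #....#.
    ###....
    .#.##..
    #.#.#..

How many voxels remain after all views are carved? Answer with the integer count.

voxel count = 57

initial block: 7^3 = 343
after view 1 [x-axis, 21 of 49 cells solid] → remaining = 147
after view 2 [y-axis, 21 of 49 cells solid] → remaining = 57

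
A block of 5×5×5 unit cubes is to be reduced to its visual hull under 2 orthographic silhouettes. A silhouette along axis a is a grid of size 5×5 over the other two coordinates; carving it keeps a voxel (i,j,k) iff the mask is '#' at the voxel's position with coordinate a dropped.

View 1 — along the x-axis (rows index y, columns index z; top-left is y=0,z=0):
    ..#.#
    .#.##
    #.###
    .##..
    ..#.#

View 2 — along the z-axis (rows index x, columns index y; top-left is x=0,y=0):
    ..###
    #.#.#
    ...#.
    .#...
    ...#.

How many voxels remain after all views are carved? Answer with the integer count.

23 voxels

initial block: 5^3 = 125
after view 1 [x-axis, 13 of 25 cells solid] → remaining = 65
after view 2 [z-axis, 9 of 25 cells solid] → remaining = 23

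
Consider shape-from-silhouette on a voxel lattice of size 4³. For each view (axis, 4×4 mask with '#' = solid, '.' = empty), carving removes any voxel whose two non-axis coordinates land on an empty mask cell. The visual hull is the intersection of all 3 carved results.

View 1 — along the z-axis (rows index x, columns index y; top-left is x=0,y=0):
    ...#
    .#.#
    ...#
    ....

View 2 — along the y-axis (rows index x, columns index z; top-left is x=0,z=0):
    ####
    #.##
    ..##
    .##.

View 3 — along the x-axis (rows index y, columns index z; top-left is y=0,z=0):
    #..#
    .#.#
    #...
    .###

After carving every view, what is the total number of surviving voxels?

initial block: 4^3 = 64
V1 z: intersect with XY mask (4 set) -- 16 left
V2 y: intersect with XZ mask (11 set) -- 12 left
V3 x: intersect with YZ mask (8 set) -- 8 left

voxel count = 8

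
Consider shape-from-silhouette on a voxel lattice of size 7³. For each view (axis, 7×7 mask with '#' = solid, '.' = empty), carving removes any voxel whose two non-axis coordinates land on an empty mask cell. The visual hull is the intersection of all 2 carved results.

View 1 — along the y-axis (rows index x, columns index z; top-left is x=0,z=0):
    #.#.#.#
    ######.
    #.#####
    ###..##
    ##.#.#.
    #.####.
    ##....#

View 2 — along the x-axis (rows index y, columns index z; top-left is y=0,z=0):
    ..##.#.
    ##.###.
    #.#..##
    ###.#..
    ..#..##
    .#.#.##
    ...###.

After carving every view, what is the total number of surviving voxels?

before carving: 343 voxels (7×7×7)
step 1: project along y, AND mask (33/49) → |grid| = 231
step 2: project along x, AND mask (26/49) → |grid| = 123

|visual hull| = 123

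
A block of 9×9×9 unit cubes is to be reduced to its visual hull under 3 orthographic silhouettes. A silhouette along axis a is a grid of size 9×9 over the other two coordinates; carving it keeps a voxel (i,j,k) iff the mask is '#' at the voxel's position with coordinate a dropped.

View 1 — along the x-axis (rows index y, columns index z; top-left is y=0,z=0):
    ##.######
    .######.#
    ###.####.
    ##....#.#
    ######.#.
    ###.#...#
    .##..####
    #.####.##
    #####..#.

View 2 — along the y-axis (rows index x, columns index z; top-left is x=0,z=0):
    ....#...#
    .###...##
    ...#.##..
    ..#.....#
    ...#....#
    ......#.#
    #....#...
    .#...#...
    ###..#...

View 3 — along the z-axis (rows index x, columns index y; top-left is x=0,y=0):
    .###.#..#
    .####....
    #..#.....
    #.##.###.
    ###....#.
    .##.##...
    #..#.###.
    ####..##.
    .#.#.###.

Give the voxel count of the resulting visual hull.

|visual hull| = 74

initial block: 9^3 = 729
carve view 1 (along x, YZ-mask fill 57/81): 513 voxels remain
carve view 2 (along y, XZ-mask fill 24/81): 151 voxels remain
carve view 3 (along z, XY-mask fill 41/81): 74 voxels remain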